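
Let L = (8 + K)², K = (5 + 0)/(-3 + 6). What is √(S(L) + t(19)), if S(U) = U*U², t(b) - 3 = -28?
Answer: 2*√148701274/27 ≈ 903.28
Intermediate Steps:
t(b) = -25 (t(b) = 3 - 28 = -25)
K = 5/3 ≈ 1.6667
L = 841/9 (L = (8 + 5/3)² = (29/3)² = 841/9 ≈ 93.444)
S(U) = U³
√(S(L) + t(19)) = √((841/9)³ - 25) = √(594823321/729 - 25) = √(594805096/729) = 2*√148701274/27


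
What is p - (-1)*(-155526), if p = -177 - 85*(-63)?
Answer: -150348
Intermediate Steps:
p = 5178 (p = -177 + 5355 = 5178)
p - (-1)*(-155526) = 5178 - (-1)*(-155526) = 5178 - 1*155526 = 5178 - 155526 = -150348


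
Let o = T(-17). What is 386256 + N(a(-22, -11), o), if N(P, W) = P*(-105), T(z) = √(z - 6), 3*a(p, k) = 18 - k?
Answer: 385241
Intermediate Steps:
a(p, k) = 6 - k/3 (a(p, k) = (18 - k)/3 = 6 - k/3)
T(z) = √(-6 + z)
o = I*√23 (o = √(-6 - 17) = √(-23) = I*√23 ≈ 4.7958*I)
N(P, W) = -105*P
386256 + N(a(-22, -11), o) = 386256 - 105*(6 - ⅓*(-11)) = 386256 - 105*(6 + 11/3) = 386256 - 105*29/3 = 386256 - 1015 = 385241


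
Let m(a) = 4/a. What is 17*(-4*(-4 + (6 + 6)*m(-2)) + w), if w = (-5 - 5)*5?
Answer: 1054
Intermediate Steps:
w = -50 (w = -10*5 = -50)
17*(-4*(-4 + (6 + 6)*m(-2)) + w) = 17*(-4*(-4 + (6 + 6)*(4/(-2))) - 50) = 17*(-4*(-4 + 12*(4*(-1/2))) - 50) = 17*(-4*(-4 + 12*(-2)) - 50) = 17*(-4*(-4 - 24) - 50) = 17*(-4*(-28) - 50) = 17*(112 - 50) = 17*62 = 1054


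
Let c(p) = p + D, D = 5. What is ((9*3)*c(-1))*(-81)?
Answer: -8748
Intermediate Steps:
c(p) = 5 + p (c(p) = p + 5 = 5 + p)
((9*3)*c(-1))*(-81) = ((9*3)*(5 - 1))*(-81) = (27*4)*(-81) = 108*(-81) = -8748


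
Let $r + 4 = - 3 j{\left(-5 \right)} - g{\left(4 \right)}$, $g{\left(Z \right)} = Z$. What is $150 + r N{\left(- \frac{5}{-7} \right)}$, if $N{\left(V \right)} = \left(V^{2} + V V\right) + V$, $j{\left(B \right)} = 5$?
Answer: $\frac{5395}{49} \approx 110.1$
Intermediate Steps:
$N{\left(V \right)} = V + 2 V^{2}$ ($N{\left(V \right)} = \left(V^{2} + V^{2}\right) + V = 2 V^{2} + V = V + 2 V^{2}$)
$r = -23$ ($r = -4 - 19 = -23$)
$150 + r N{\left(- \frac{5}{-7} \right)} = 150 - 23 - \frac{5}{-7} \left(1 + 2 \left(- \frac{5}{-7}\right)\right) = 150 - 23 \left(-5\right) \left(- \frac{1}{7}\right) \left(1 + 2 \left(\left(-5\right) \left(- \frac{1}{7}\right)\right)\right) = 150 - 23 \frac{5 \left(1 + 2 \cdot \frac{5}{7}\right)}{7} = 150 - 23 \frac{5 \left(1 + \frac{10}{7}\right)}{7} = 150 - 23 \cdot \frac{5}{7} \cdot \frac{17}{7} = 150 - \frac{1955}{49} = \frac{5395}{49}$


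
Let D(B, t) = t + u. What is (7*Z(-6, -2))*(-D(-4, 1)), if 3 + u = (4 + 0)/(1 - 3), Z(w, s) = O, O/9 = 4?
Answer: 1008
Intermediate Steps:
O = 36 (O = 9*4 = 36)
Z(w, s) = 36
u = -5 (u = -3 + (4 + 0)/(1 - 3) = -3 + 4/(-2) = -3 + 4*(-1/2) = -3 - 2 = -5)
D(B, t) = -5 + t (D(B, t) = t - 5 = -5 + t)
(7*Z(-6, -2))*(-D(-4, 1)) = (7*36)*(-(-5 + 1)) = 252*(-1*(-4)) = 252*4 = 1008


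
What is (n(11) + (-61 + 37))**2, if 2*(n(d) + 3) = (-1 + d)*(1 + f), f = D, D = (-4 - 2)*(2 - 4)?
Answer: 1444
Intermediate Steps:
D = 12 (D = -6*(-2) = 12)
f = 12
n(d) = -19/2 + 13*d/2 (n(d) = -3 + ((-1 + d)*(1 + 12))/2 = -3 + ((-1 + d)*13)/2 = -3 + (-13 + 13*d)/2 = -3 + (-13/2 + 13*d/2) = -19/2 + 13*d/2)
(n(11) + (-61 + 37))**2 = ((-19/2 + (13/2)*11) + (-61 + 37))**2 = ((-19/2 + 143/2) - 24)**2 = (62 - 24)**2 = 38**2 = 1444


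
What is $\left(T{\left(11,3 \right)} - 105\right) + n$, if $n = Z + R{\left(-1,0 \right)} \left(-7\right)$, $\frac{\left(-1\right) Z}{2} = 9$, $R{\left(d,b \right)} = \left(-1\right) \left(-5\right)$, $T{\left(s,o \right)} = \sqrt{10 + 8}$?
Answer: $-158 + 3 \sqrt{2} \approx -153.76$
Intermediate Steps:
$T{\left(s,o \right)} = 3 \sqrt{2}$ ($T{\left(s,o \right)} = \sqrt{18} = 3 \sqrt{2}$)
$R{\left(d,b \right)} = 5$
$Z = -18$ ($Z = \left(-2\right) 9 = -18$)
$n = -53$ ($n = -18 + 5 \left(-7\right) = -18 - 35 = -53$)
$\left(T{\left(11,3 \right)} - 105\right) + n = \left(3 \sqrt{2} - 105\right) - 53 = \left(-105 + 3 \sqrt{2}\right) - 53 = -158 + 3 \sqrt{2}$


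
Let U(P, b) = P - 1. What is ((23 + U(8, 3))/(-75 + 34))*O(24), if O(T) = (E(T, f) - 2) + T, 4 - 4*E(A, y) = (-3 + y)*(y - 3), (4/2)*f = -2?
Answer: -570/41 ≈ -13.902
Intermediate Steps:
f = -1 (f = (1/2)*(-2) = -1)
U(P, b) = -1 + P
E(A, y) = 1 - (-3 + y)**2/4 (E(A, y) = 1 - (-3 + y)*(y - 3)/4 = 1 - (-3 + y)*(-3 + y)/4 = 1 - (-3 + y)**2/4)
O(T) = -5 + T (O(T) = ((1 - (-3 - 1)**2/4) - 2) + T = ((1 - 1/4*(-4)**2) - 2) + T = ((1 - 1/4*16) - 2) + T = ((1 - 4) - 2) + T = (-3 - 2) + T = -5 + T)
((23 + U(8, 3))/(-75 + 34))*O(24) = ((23 + (-1 + 8))/(-75 + 34))*(-5 + 24) = ((23 + 7)/(-41))*19 = (30*(-1/41))*19 = -30/41*19 = -570/41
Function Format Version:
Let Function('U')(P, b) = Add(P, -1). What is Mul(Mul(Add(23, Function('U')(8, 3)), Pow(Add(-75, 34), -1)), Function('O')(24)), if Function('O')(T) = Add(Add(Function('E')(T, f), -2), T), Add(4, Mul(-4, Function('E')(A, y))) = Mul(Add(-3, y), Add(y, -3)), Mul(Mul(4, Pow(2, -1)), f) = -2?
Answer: Rational(-570, 41) ≈ -13.902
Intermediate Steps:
f = -1 (f = Mul(Rational(1, 2), -2) = -1)
Function('U')(P, b) = Add(-1, P)
Function('E')(A, y) = Add(1, Mul(Rational(-1, 4), Pow(Add(-3, y), 2))) (Function('E')(A, y) = Add(1, Mul(Rational(-1, 4), Mul(Add(-3, y), Add(y, -3)))) = Add(1, Mul(Rational(-1, 4), Mul(Add(-3, y), Add(-3, y)))) = Add(1, Mul(Rational(-1, 4), Pow(Add(-3, y), 2))))
Function('O')(T) = Add(-5, T) (Function('O')(T) = Add(Add(Add(1, Mul(Rational(-1, 4), Pow(Add(-3, -1), 2))), -2), T) = Add(Add(Add(1, Mul(Rational(-1, 4), Pow(-4, 2))), -2), T) = Add(Add(Add(1, Mul(Rational(-1, 4), 16)), -2), T) = Add(Add(Add(1, -4), -2), T) = Add(Add(-3, -2), T) = Add(-5, T))
Mul(Mul(Add(23, Function('U')(8, 3)), Pow(Add(-75, 34), -1)), Function('O')(24)) = Mul(Mul(Add(23, Add(-1, 8)), Pow(Add(-75, 34), -1)), Add(-5, 24)) = Mul(Mul(Add(23, 7), Pow(-41, -1)), 19) = Mul(Mul(30, Rational(-1, 41)), 19) = Mul(Rational(-30, 41), 19) = Rational(-570, 41)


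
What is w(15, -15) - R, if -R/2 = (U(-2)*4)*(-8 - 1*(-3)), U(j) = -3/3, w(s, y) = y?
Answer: 25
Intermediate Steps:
U(j) = -1 (U(j) = -3*1/3 = -1)
R = -40 (R = -2*(-1*4)*(-8 - 1*(-3)) = -(-8)*(-8 + 3) = -(-8)*(-5) = -2*20 = -40)
w(15, -15) - R = -15 - 1*(-40) = -15 + 40 = 25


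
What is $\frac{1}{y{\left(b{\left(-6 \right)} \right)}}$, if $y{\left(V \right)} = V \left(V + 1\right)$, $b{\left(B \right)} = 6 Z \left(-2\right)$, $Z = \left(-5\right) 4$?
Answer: $\frac{1}{57840} \approx 1.7289 \cdot 10^{-5}$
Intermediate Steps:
$Z = -20$
$b{\left(B \right)} = 240$ ($b{\left(B \right)} = 6 \left(-20\right) \left(-2\right) = \left(-120\right) \left(-2\right) = 240$)
$y{\left(V \right)} = V \left(1 + V\right)$
$\frac{1}{y{\left(b{\left(-6 \right)} \right)}} = \frac{1}{240 \left(1 + 240\right)} = \frac{1}{240 \cdot 241} = \frac{1}{57840}$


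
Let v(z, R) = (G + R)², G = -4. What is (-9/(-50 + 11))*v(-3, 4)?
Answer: 0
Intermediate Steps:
v(z, R) = (-4 + R)²
(-9/(-50 + 11))*v(-3, 4) = (-9/(-50 + 11))*(-4 + 4)² = (-9/(-39))*0² = -1/39*(-9)*0 = (3/13)*0 = 0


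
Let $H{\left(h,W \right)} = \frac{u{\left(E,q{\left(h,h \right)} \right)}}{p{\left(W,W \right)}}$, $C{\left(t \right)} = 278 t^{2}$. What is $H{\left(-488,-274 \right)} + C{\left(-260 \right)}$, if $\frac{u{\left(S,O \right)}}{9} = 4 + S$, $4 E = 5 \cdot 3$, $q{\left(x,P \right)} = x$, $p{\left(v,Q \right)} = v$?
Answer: $\frac{20596908521}{1096} \approx 1.8793 \cdot 10^{7}$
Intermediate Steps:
$E = \frac{15}{4}$ ($E = \frac{5 \cdot 3}{4} = \frac{1}{4} \cdot 15 = \frac{15}{4} \approx 3.75$)
$u{\left(S,O \right)} = 36 + 9 S$ ($u{\left(S,O \right)} = 9 \left(4 + S\right) = 36 + 9 S$)
$H{\left(h,W \right)} = \frac{279}{4 W}$ ($H{\left(h,W \right)} = \frac{36 + 9 \cdot \frac{15}{4}}{W} = \frac{36 + \frac{135}{4}}{W} = \frac{279}{4 W}$)
$H{\left(-488,-274 \right)} + C{\left(-260 \right)} = \frac{279}{4 \left(-274\right)} + 278 \left(-260\right)^{2} = \frac{279}{4} \left(- \frac{1}{274}\right) + 278 \cdot 67600 = - \frac{279}{1096} + 18792800 = \frac{20596908521}{1096}$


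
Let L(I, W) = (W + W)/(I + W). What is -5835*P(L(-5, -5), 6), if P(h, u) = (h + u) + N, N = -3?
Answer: -23340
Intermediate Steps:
L(I, W) = 2*W/(I + W) (L(I, W) = (2*W)/(I + W) = 2*W/(I + W))
P(h, u) = -3 + h + u (P(h, u) = (h + u) - 3 = -3 + h + u)
-5835*P(L(-5, -5), 6) = -5835*(-3 + 2*(-5)/(-5 - 5) + 6) = -5835*(-3 + 2*(-5)/(-10) + 6) = -5835*(-3 + 2*(-5)*(-⅒) + 6) = -5835*(-3 + 1 + 6) = -5835*4 = -23340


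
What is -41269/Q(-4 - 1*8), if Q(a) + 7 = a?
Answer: 41269/19 ≈ 2172.1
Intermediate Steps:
Q(a) = -7 + a
-41269/Q(-4 - 1*8) = -41269/(-7 + (-4 - 1*8)) = -41269/(-7 + (-4 - 8)) = -41269/(-7 - 12) = -41269/(-19) = -41269*(-1/19) = 41269/19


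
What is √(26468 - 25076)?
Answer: 4*√87 ≈ 37.310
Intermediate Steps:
√(26468 - 25076) = √1392 = 4*√87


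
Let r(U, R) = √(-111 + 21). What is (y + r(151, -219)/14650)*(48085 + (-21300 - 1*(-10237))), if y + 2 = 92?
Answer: 3331980 + 55533*I*√10/7325 ≈ 3.332e+6 + 23.974*I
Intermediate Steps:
y = 90 (y = -2 + 92 = 90)
r(U, R) = 3*I*√10 (r(U, R) = √(-90) = 3*I*√10)
(y + r(151, -219)/14650)*(48085 + (-21300 - 1*(-10237))) = (90 + (3*I*√10)/14650)*(48085 + (-21300 - 1*(-10237))) = (90 + (3*I*√10)*(1/14650))*(48085 + (-21300 + 10237)) = (90 + 3*I*√10/14650)*(48085 - 11063) = (90 + 3*I*√10/14650)*37022 = 3331980 + 55533*I*√10/7325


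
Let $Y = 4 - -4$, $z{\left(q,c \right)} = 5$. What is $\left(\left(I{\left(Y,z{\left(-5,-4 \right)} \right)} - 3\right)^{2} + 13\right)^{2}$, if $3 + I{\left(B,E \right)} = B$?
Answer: $289$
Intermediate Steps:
$Y = 8$ ($Y = 4 + 4 = 8$)
$I{\left(B,E \right)} = -3 + B$
$\left(\left(I{\left(Y,z{\left(-5,-4 \right)} \right)} - 3\right)^{2} + 13\right)^{2} = \left(\left(\left(-3 + 8\right) - 3\right)^{2} + 13\right)^{2} = \left(\left(5 - 3\right)^{2} + 13\right)^{2} = \left(2^{2} + 13\right)^{2} = \left(4 + 13\right)^{2} = 17^{2} = 289$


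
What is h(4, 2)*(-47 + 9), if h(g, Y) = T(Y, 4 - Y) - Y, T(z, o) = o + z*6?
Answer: -456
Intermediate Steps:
T(z, o) = o + 6*z
h(g, Y) = 4 + 4*Y (h(g, Y) = ((4 - Y) + 6*Y) - Y = (4 + 5*Y) - Y = 4 + 4*Y)
h(4, 2)*(-47 + 9) = (4 + 4*2)*(-47 + 9) = (4 + 8)*(-38) = 12*(-38) = -456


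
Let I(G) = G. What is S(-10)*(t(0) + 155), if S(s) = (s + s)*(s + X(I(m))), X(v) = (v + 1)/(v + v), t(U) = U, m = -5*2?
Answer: 29605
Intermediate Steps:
m = -10
X(v) = (1 + v)/(2*v) (X(v) = (1 + v)/((2*v)) = (1 + v)*(1/(2*v)) = (1 + v)/(2*v))
S(s) = 2*s*(9/20 + s) (S(s) = (s + s)*(s + (1/2)*(1 - 10)/(-10)) = (2*s)*(s + (1/2)*(-1/10)*(-9)) = (2*s)*(s + 9/20) = (2*s)*(9/20 + s) = 2*s*(9/20 + s))
S(-10)*(t(0) + 155) = ((1/10)*(-10)*(9 + 20*(-10)))*(0 + 155) = ((1/10)*(-10)*(9 - 200))*155 = ((1/10)*(-10)*(-191))*155 = 191*155 = 29605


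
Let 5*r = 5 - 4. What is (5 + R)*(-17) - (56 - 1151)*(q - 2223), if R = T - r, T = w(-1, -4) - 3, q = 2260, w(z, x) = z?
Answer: 202507/5 ≈ 40501.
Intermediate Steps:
r = ⅕ (r = (5 - 4)/5 = (⅕)*1 = ⅕ ≈ 0.20000)
T = -4 (T = -1 - 3 = -4)
R = -21/5 (R = -4 - 1*⅕ = -4 - ⅕ = -21/5 ≈ -4.2000)
(5 + R)*(-17) - (56 - 1151)*(q - 2223) = (5 - 21/5)*(-17) - (56 - 1151)*(2260 - 2223) = (⅘)*(-17) - (-1095)*37 = -68/5 - 1*(-40515) = -68/5 + 40515 = 202507/5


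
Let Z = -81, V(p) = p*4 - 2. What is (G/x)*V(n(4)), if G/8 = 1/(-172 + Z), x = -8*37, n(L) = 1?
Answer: 2/9361 ≈ 0.00021365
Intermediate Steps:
V(p) = -2 + 4*p (V(p) = 4*p - 2 = -2 + 4*p)
x = -296
G = -8/253 (G = 8/(-172 - 81) = 8/(-253) = 8*(-1/253) = -8/253 ≈ -0.031621)
(G/x)*V(n(4)) = (-8/253/(-296))*(-2 + 4*1) = (-8/253*(-1/296))*(-2 + 4) = (1/9361)*2 = 2/9361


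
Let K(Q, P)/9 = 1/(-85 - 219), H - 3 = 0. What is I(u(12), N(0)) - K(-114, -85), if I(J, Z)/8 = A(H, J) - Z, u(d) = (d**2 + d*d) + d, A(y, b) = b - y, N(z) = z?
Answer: 722313/304 ≈ 2376.0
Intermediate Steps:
H = 3 (H = 3 + 0 = 3)
K(Q, P) = -9/304 (K(Q, P) = 9/(-85 - 219) = 9/(-304) = 9*(-1/304) = -9/304)
u(d) = d + 2*d**2 (u(d) = (d**2 + d**2) + d = 2*d**2 + d = d + 2*d**2)
I(J, Z) = -24 - 8*Z + 8*J (I(J, Z) = 8*((J - 1*3) - Z) = 8*((J - 3) - Z) = 8*((-3 + J) - Z) = 8*(-3 + J - Z) = -24 - 8*Z + 8*J)
I(u(12), N(0)) - K(-114, -85) = (-24 - 8*0 + 8*(12*(1 + 2*12))) - 1*(-9/304) = (-24 + 0 + 8*(12*(1 + 24))) + 9/304 = (-24 + 0 + 8*(12*25)) + 9/304 = (-24 + 0 + 8*300) + 9/304 = (-24 + 0 + 2400) + 9/304 = 2376 + 9/304 = 722313/304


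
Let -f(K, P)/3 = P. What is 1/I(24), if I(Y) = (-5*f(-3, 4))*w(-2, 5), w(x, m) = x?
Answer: -1/120 ≈ -0.0083333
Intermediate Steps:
f(K, P) = -3*P
I(Y) = -120 (I(Y) = -(-15)*4*(-2) = -5*(-12)*(-2) = 60*(-2) = -120)
1/I(24) = 1/(-120) = -1/120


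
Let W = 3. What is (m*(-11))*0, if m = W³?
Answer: 0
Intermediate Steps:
m = 27 (m = 3³ = 27)
(m*(-11))*0 = (27*(-11))*0 = -297*0 = 0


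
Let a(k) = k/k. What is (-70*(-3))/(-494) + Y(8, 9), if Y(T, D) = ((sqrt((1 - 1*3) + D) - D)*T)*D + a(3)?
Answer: -159914/247 + 72*sqrt(7) ≈ -456.93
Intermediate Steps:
a(k) = 1
Y(T, D) = 1 + D*T*(sqrt(-2 + D) - D) (Y(T, D) = ((sqrt((1 - 1*3) + D) - D)*T)*D + 1 = ((sqrt((1 - 3) + D) - D)*T)*D + 1 = ((sqrt(-2 + D) - D)*T)*D + 1 = (T*(sqrt(-2 + D) - D))*D + 1 = D*T*(sqrt(-2 + D) - D) + 1 = 1 + D*T*(sqrt(-2 + D) - D))
(-70*(-3))/(-494) + Y(8, 9) = (-70*(-3))/(-494) + (1 - 1*8*9**2 + 9*8*sqrt(-2 + 9)) = -1/494*210 + (1 - 1*8*81 + 9*8*sqrt(7)) = -105/247 + (1 - 648 + 72*sqrt(7)) = -105/247 + (-647 + 72*sqrt(7)) = -159914/247 + 72*sqrt(7)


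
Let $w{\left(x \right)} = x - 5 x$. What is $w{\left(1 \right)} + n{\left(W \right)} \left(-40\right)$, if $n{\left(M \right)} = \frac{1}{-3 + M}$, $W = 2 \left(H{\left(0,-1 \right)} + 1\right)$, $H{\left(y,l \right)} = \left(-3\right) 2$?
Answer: $- \frac{12}{13} \approx -0.92308$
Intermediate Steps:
$H{\left(y,l \right)} = -6$
$W = -10$ ($W = 2 \left(-6 + 1\right) = 2 \left(-5\right) = -10$)
$w{\left(x \right)} = - 4 x$
$w{\left(1 \right)} + n{\left(W \right)} \left(-40\right) = \left(-4\right) 1 + \frac{1}{-3 - 10} \left(-40\right) = -4 + \frac{1}{-13} \left(-40\right) = -4 - - \frac{40}{13} = -4 + \frac{40}{13} = - \frac{12}{13}$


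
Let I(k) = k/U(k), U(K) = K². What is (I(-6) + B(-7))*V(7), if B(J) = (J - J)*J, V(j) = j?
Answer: -7/6 ≈ -1.1667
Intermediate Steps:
B(J) = 0 (B(J) = 0*J = 0)
I(k) = 1/k (I(k) = k/(k²) = k/k² = 1/k)
(I(-6) + B(-7))*V(7) = (1/(-6) + 0)*7 = (-⅙ + 0)*7 = -⅙*7 = -7/6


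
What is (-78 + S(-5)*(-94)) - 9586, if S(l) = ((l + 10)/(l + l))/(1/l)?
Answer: -9899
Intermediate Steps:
S(l) = 5 + l/2 (S(l) = ((10 + l)/((2*l)))*l = ((10 + l)*(1/(2*l)))*l = ((10 + l)/(2*l))*l = 5 + l/2)
(-78 + S(-5)*(-94)) - 9586 = (-78 + (5 + (1/2)*(-5))*(-94)) - 9586 = (-78 + (5 - 5/2)*(-94)) - 9586 = (-78 + (5/2)*(-94)) - 9586 = (-78 - 235) - 9586 = -313 - 9586 = -9899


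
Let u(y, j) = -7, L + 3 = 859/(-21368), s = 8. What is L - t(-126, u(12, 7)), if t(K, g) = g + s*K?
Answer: 21623557/21368 ≈ 1012.0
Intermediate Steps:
L = -64963/21368 (L = -3 + 859/(-21368) = -3 + 859*(-1/21368) = -3 - 859/21368 = -64963/21368 ≈ -3.0402)
t(K, g) = g + 8*K
L - t(-126, u(12, 7)) = -64963/21368 - (-7 + 8*(-126)) = -64963/21368 - (-7 - 1008) = -64963/21368 - 1*(-1015) = -64963/21368 + 1015 = 21623557/21368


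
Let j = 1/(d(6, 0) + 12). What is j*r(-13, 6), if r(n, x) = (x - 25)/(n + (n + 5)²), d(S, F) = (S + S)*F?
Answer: -19/612 ≈ -0.031046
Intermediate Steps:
d(S, F) = 2*F*S (d(S, F) = (2*S)*F = 2*F*S)
r(n, x) = (-25 + x)/(n + (5 + n)²)
j = 1/12 (j = 1/(2*0*6 + 12) = 1/(0 + 12) = 1/12 ≈ 0.083333)
j*r(-13, 6) = ((-25 + 6)/(-13 + (5 - 13)²))/12 = (-19/(-13 + (-8)²))/12 = (-19/(-13 + 64))/12 = (-19/51)/12 = ((1/51)*(-19))/12 = (1/12)*(-19/51) = -19/612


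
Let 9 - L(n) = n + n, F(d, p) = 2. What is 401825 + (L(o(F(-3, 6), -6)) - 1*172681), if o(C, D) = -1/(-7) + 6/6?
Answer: 1604055/7 ≈ 2.2915e+5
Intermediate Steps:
o(C, D) = 8/7 (o(C, D) = -1*(-1/7) + 6*(1/6) = 1/7 + 1 = 8/7)
L(n) = 9 - 2*n (L(n) = 9 - (n + n) = 9 - 2*n)
401825 + (L(o(F(-3, 6), -6)) - 1*172681) = 401825 + ((9 - 2*8/7) - 1*172681) = 401825 + ((9 - 16/7) - 172681) = 401825 + (47/7 - 172681) = 401825 - 1208720/7 = 1604055/7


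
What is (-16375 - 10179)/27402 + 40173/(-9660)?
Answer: -32317433/6302460 ≈ -5.1277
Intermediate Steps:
(-16375 - 10179)/27402 + 40173/(-9660) = -26554*1/27402 + 40173*(-1/9660) = -13277/13701 - 1913/460 = -32317433/6302460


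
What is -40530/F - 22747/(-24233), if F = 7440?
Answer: -27097527/6009784 ≈ -4.5089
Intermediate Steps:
-40530/F - 22747/(-24233) = -40530/7440 - 22747/(-24233) = -40530*1/7440 - 22747*(-1/24233) = -1351/248 + 22747/24233 = -27097527/6009784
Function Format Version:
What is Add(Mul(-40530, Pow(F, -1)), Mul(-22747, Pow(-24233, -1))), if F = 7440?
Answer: Rational(-27097527, 6009784) ≈ -4.5089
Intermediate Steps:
Add(Mul(-40530, Pow(F, -1)), Mul(-22747, Pow(-24233, -1))) = Add(Mul(-40530, Pow(7440, -1)), Mul(-22747, Pow(-24233, -1))) = Add(Mul(-40530, Rational(1, 7440)), Mul(-22747, Rational(-1, 24233))) = Add(Rational(-1351, 248), Rational(22747, 24233)) = Rational(-27097527, 6009784)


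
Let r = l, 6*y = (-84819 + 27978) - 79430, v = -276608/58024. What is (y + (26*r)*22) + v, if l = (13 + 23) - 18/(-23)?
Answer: -1678481021/1000914 ≈ -1676.9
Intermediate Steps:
v = -34576/7253 (v = -276608*1/58024 = -34576/7253 ≈ -4.7671)
y = -136271/6 (y = ((-84819 + 27978) - 79430)/6 = (-56841 - 79430)/6 = (⅙)*(-136271) = -136271/6 ≈ -22712.)
l = 846/23 (l = 36 - 18*(-1/23) = 36 + 18/23 = 846/23 ≈ 36.783)
r = 846/23 ≈ 36.783
(y + (26*r)*22) + v = (-136271/6 + (26*(846/23))*22) - 34576/7253 = (-136271/6 + (21996/23)*22) - 34576/7253 = (-136271/6 + 483912/23) - 34576/7253 = -230761/138 - 34576/7253 = -1678481021/1000914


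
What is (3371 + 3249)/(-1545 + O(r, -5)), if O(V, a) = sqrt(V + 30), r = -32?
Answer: -10227900/2387027 - 6620*I*sqrt(2)/2387027 ≈ -4.2848 - 0.0039221*I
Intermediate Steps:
O(V, a) = sqrt(30 + V)
(3371 + 3249)/(-1545 + O(r, -5)) = (3371 + 3249)/(-1545 + sqrt(30 - 32)) = 6620/(-1545 + sqrt(-2)) = 6620/(-1545 + I*sqrt(2))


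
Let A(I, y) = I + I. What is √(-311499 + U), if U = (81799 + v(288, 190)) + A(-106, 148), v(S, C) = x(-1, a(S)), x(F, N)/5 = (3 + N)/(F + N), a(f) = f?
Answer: I*√18937203943/287 ≈ 479.49*I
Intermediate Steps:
x(F, N) = 5*(3 + N)/(F + N) (x(F, N) = 5*((3 + N)/(F + N)) = 5*(3 + N)/(F + N))
A(I, y) = 2*I
v(S, C) = 5*(3 + S)/(-1 + S)
U = 23416924/287 (U = (81799 + 5*(3 + 288)/(-1 + 288)) + 2*(-106) = (81799 + 5*291/287) - 212 = (81799 + 5*(1/287)*291) - 212 = (81799 + 1455/287) - 212 = 23477768/287 - 212 = 23416924/287 ≈ 81592.)
√(-311499 + U) = √(-311499 + 23416924/287) = √(-65983289/287) = I*√18937203943/287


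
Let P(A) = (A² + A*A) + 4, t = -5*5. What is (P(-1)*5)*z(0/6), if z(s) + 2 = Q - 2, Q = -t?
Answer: 630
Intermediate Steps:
t = -25
P(A) = 4 + 2*A² (P(A) = (A² + A²) + 4 = 2*A² + 4 = 4 + 2*A²)
Q = 25 (Q = -1*(-25) = 25)
z(s) = 21 (z(s) = -2 + (25 - 2) = -2 + 23 = 21)
(P(-1)*5)*z(0/6) = ((4 + 2*(-1)²)*5)*21 = ((4 + 2*1)*5)*21 = ((4 + 2)*5)*21 = (6*5)*21 = 30*21 = 630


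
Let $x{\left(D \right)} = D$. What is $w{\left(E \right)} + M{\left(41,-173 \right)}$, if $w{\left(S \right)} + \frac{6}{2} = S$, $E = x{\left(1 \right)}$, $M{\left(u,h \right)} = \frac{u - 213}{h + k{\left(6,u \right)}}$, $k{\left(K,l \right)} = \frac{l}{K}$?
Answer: $- \frac{962}{997} \approx -0.96489$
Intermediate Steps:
$M{\left(u,h \right)} = \frac{-213 + u}{h + \frac{u}{6}}$ ($M{\left(u,h \right)} = \frac{u - 213}{h + \frac{u}{6}} = \frac{-213 + u}{h + u \frac{1}{6}} = \frac{-213 + u}{h + \frac{u}{6}}$)
$E = 1$
$w{\left(S \right)} = -3 + S$
$w{\left(E \right)} + M{\left(41,-173 \right)} = \left(-3 + 1\right) + \frac{6 \left(-213 + 41\right)}{41 + 6 \left(-173\right)} = -2 + 6 \frac{1}{41 - 1038} \left(-172\right) = -2 + 6 \frac{1}{-997} \left(-172\right) = -2 + 6 \left(- \frac{1}{997}\right) \left(-172\right) = -2 + \frac{1032}{997} = - \frac{962}{997}$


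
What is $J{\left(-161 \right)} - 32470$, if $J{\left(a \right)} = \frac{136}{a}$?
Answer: $- \frac{5227806}{161} \approx -32471.0$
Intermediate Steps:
$J{\left(-161 \right)} - 32470 = \frac{136}{-161} - 32470 = 136 \left(- \frac{1}{161}\right) - 32470 = - \frac{136}{161} - 32470 = - \frac{5227806}{161}$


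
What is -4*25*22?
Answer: -2200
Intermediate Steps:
-4*25*22 = -100*22 = -2200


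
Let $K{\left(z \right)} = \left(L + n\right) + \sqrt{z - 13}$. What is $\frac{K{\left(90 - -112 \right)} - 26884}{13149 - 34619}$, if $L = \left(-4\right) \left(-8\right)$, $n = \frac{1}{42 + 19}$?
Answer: $\frac{86209}{68930} - \frac{3 \sqrt{21}}{21470} \approx 1.25$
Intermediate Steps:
$n = \frac{1}{61} \approx 0.016393$
$L = 32$
$K{\left(z \right)} = \frac{1953}{61} + \sqrt{-13 + z}$ ($K{\left(z \right)} = \left(32 + \frac{1}{61}\right) + \sqrt{z - 13} = \frac{1953}{61} + \sqrt{-13 + z}$)
$\frac{K{\left(90 - -112 \right)} - 26884}{13149 - 34619} = \frac{\left(\frac{1953}{61} + \sqrt{-13 + \left(90 - -112\right)}\right) - 26884}{13149 - 34619} = \frac{\left(\frac{1953}{61} + \sqrt{-13 + \left(90 + 112\right)}\right) - 26884}{-21470} = \left(\left(\frac{1953}{61} + \sqrt{-13 + 202}\right) - 26884\right) \left(- \frac{1}{21470}\right) = \left(\left(\frac{1953}{61} + \sqrt{189}\right) - 26884\right) \left(- \frac{1}{21470}\right) = \left(\left(\frac{1953}{61} + 3 \sqrt{21}\right) - 26884\right) \left(- \frac{1}{21470}\right) = \left(- \frac{1637971}{61} + 3 \sqrt{21}\right) \left(- \frac{1}{21470}\right) = \frac{86209}{68930} - \frac{3 \sqrt{21}}{21470}$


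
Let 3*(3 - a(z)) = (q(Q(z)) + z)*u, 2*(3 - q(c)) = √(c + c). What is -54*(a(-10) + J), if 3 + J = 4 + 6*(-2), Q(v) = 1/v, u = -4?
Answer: 936 + 36*I*√5/5 ≈ 936.0 + 16.1*I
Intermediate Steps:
q(c) = 3 - √2*√c/2 (q(c) = 3 - √(c + c)/2 = 3 - √2*√c/2)
a(z) = 7 + 4*z/3 - 2*√2*√(1/z)/3 (a(z) = 3 - ((3 - √2*√(1/z)/2) + z)*(-4)/3 = 3 - (3 + z - √2*√(1/z)/2)*(-4)/3 = 3 - (-12 - 4*z + 2*√2*√(1/z))/3 = 3 + (4 + 4*z/3 - 2*√2*√(1/z)/3) = 7 + 4*z/3 - 2*√2*√(1/z)/3)
J = -11 (J = -3 + (4 + 6*(-2)) = -3 + (4 - 12) = -3 - 8 = -11)
-54*(a(-10) + J) = -54*((7 + (4/3)*(-10) - 2*√2*√(1/(-10))/3) - 11) = -54*((7 - 40/3 - 2*√2*√(-⅒)/3) - 11) = -54*((7 - 40/3 - 2*√2*I*√10/10/3) - 11) = -54*((7 - 40/3 - 2*I*√5/15) - 11) = -54*((-19/3 - 2*I*√5/15) - 11) = -54*(-52/3 - 2*I*√5/15) = 936 + 36*I*√5/5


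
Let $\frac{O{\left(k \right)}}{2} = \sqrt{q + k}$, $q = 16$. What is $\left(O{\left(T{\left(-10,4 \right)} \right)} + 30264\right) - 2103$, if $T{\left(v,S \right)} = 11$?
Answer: $28161 + 6 \sqrt{3} \approx 28171.0$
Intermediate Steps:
$O{\left(k \right)} = 2 \sqrt{16 + k}$
$\left(O{\left(T{\left(-10,4 \right)} \right)} + 30264\right) - 2103 = \left(2 \sqrt{16 + 11} + 30264\right) - 2103 = \left(2 \sqrt{27} + 30264\right) - 2103 = \left(2 \cdot 3 \sqrt{3} + 30264\right) - 2103 = \left(6 \sqrt{3} + 30264\right) - 2103 = \left(30264 + 6 \sqrt{3}\right) - 2103 = 28161 + 6 \sqrt{3}$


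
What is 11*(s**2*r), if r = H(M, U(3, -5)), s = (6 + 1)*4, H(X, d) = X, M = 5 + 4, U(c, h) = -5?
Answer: 77616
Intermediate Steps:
M = 9
s = 28 (s = 7*4 = 28)
r = 9
11*(s**2*r) = 11*(28**2*9) = 11*(784*9) = 11*7056 = 77616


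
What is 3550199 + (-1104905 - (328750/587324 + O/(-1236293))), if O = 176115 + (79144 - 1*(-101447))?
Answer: 887769451196045501/363052274966 ≈ 2.4453e+6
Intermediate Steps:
O = 356706 (O = 176115 + (79144 + 101447) = 176115 + 180591 = 356706)
3550199 + (-1104905 - (328750/587324 + O/(-1236293))) = 3550199 + (-1104905 - (328750/587324 + 356706/(-1236293))) = 3550199 + (-1104905 - (328750*(1/587324) + 356706*(-1/1236293))) = 3550199 + (-1104905 - (164375/293662 - 356706/1236293)) = 3550199 + (-1104905 - 1*98464664503/363052274966) = 3550199 + (-1104905 - 98464664503/363052274966) = 3550199 - 401138372335972733/363052274966 = 887769451196045501/363052274966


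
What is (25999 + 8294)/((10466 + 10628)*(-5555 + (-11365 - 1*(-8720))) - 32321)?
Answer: -11431/57667707 ≈ -0.00019822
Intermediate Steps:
(25999 + 8294)/((10466 + 10628)*(-5555 + (-11365 - 1*(-8720))) - 32321) = 34293/(21094*(-5555 + (-11365 + 8720)) - 32321) = 34293/(21094*(-5555 - 2645) - 32321) = 34293/(21094*(-8200) - 32321) = 34293/(-172970800 - 32321) = 34293/(-173003121) = 34293*(-1/173003121) = -11431/57667707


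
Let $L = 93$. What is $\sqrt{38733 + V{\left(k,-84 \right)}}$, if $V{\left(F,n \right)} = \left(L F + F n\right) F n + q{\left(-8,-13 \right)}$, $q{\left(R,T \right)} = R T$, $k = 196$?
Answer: $i \sqrt{29003659} \approx 5385.5 i$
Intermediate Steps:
$V{\left(F,n \right)} = 104 + F n \left(93 F + F n\right)$ ($V{\left(F,n \right)} = \left(93 F + F n\right) F n - -104 = F \left(93 F + F n\right) n + 104 = F n \left(93 F + F n\right) + 104 = 104 + F n \left(93 F + F n\right)$)
$\sqrt{38733 + V{\left(k,-84 \right)}} = \sqrt{38733 + \left(104 + 196^{2} \left(-84\right)^{2} + 93 \left(-84\right) 196^{2}\right)} = \sqrt{38733 + \left(104 + 38416 \cdot 7056 + 93 \left(-84\right) 38416\right)} = \sqrt{38733 + \left(104 + 271063296 - 300105792\right)} = \sqrt{38733 - 29042392} = \sqrt{-29003659} = i \sqrt{29003659}$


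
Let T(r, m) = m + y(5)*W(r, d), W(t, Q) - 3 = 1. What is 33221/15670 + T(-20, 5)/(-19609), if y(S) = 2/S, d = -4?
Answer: 651327167/307273030 ≈ 2.1197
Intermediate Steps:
W(t, Q) = 4 (W(t, Q) = 3 + 1 = 4)
T(r, m) = 8/5 + m (T(r, m) = m + (2/5)*4 = m + (2*(⅕))*4 = m + (⅖)*4 = m + 8/5 = 8/5 + m)
33221/15670 + T(-20, 5)/(-19609) = 33221/15670 + (8/5 + 5)/(-19609) = 33221*(1/15670) + (33/5)*(-1/19609) = 33221/15670 - 33/98045 = 651327167/307273030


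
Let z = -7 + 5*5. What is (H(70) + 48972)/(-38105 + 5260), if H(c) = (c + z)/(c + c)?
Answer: -1714042/1149575 ≈ -1.4910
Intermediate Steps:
z = 18 (z = -7 + 25 = 18)
H(c) = (18 + c)/(2*c) (H(c) = (c + 18)/(c + c) = (18 + c)/((2*c)) = (18 + c)*(1/(2*c)) = (18 + c)/(2*c))
(H(70) + 48972)/(-38105 + 5260) = ((½)*(18 + 70)/70 + 48972)/(-38105 + 5260) = ((½)*(1/70)*88 + 48972)/(-32845) = (22/35 + 48972)*(-1/32845) = (1714042/35)*(-1/32845) = -1714042/1149575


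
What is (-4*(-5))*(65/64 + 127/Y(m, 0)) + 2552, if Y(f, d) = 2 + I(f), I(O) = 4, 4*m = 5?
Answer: 143791/48 ≈ 2995.6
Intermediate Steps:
m = 5/4 (m = (1/4)*5 = 5/4 ≈ 1.2500)
Y(f, d) = 6 (Y(f, d) = 2 + 4 = 6)
(-4*(-5))*(65/64 + 127/Y(m, 0)) + 2552 = (-4*(-5))*(65/64 + 127/6) + 2552 = 20*(65*(1/64) + 127*(1/6)) + 2552 = 20*(65/64 + 127/6) + 2552 = 20*(4259/192) + 2552 = 21295/48 + 2552 = 143791/48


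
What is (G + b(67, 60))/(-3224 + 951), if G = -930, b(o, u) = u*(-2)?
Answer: 1050/2273 ≈ 0.46194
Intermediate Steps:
b(o, u) = -2*u
(G + b(67, 60))/(-3224 + 951) = (-930 - 2*60)/(-3224 + 951) = (-930 - 120)/(-2273) = -1050*(-1/2273) = 1050/2273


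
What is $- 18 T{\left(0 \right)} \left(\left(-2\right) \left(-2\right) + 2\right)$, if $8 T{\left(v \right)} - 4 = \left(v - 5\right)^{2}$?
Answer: $- \frac{783}{2} \approx -391.5$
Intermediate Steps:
$T{\left(v \right)} = \frac{1}{2} + \frac{\left(-5 + v\right)^{2}}{8}$ ($T{\left(v \right)} = \frac{1}{2} + \frac{\left(v - 5\right)^{2}}{8} = \frac{1}{2} + \frac{\left(-5 + v\right)^{2}}{8}$)
$- 18 T{\left(0 \right)} \left(\left(-2\right) \left(-2\right) + 2\right) = - 18 \left(\frac{1}{2} + \frac{\left(-5 + 0\right)^{2}}{8}\right) \left(\left(-2\right) \left(-2\right) + 2\right) = - 18 \left(\frac{1}{2} + \frac{\left(-5\right)^{2}}{8}\right) \left(4 + 2\right) = - 18 \left(\frac{1}{2} + \frac{1}{8} \cdot 25\right) 6 = - 18 \left(\frac{1}{2} + \frac{25}{8}\right) 6 = \left(-18\right) \frac{29}{8} \cdot 6 = \left(- \frac{261}{4}\right) 6 = - \frac{783}{2}$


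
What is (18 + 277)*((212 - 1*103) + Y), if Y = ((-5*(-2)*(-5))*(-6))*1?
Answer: 120655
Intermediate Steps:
Y = 300 (Y = ((10*(-5))*(-6))*1 = -50*(-6)*1 = 300*1 = 300)
(18 + 277)*((212 - 1*103) + Y) = (18 + 277)*((212 - 1*103) + 300) = 295*((212 - 103) + 300) = 295*(109 + 300) = 295*409 = 120655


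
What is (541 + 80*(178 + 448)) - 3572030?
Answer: -3521409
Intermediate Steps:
(541 + 80*(178 + 448)) - 3572030 = (541 + 80*626) - 3572030 = (541 + 50080) - 3572030 = 50621 - 3572030 = -3521409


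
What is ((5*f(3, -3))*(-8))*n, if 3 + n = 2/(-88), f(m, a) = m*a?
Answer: -11970/11 ≈ -1088.2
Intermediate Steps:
f(m, a) = a*m
n = -133/44 (n = -3 + 2/(-88) = -3 + 2*(-1/88) = -3 - 1/44 = -133/44 ≈ -3.0227)
((5*f(3, -3))*(-8))*n = ((5*(-3*3))*(-8))*(-133/44) = ((5*(-9))*(-8))*(-133/44) = -45*(-8)*(-133/44) = 360*(-133/44) = -11970/11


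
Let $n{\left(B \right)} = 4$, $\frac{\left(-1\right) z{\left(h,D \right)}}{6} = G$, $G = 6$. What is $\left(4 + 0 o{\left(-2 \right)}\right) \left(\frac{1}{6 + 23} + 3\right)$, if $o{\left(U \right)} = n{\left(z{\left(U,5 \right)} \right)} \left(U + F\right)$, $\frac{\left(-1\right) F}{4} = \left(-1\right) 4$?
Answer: $\frac{352}{29} \approx 12.138$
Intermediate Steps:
$F = 16$ ($F = - 4 \left(\left(-1\right) 4\right) = \left(-4\right) \left(-4\right) = 16$)
$z{\left(h,D \right)} = -36$ ($z{\left(h,D \right)} = \left(-6\right) 6 = -36$)
$o{\left(U \right)} = 64 + 4 U$ ($o{\left(U \right)} = 4 \left(U + 16\right) = 4 \left(16 + U\right) = 64 + 4 U$)
$\left(4 + 0 o{\left(-2 \right)}\right) \left(\frac{1}{6 + 23} + 3\right) = \left(4 + 0 \left(64 + 4 \left(-2\right)\right)\right) \left(\frac{1}{6 + 23} + 3\right) = \left(4 + 0 \left(64 - 8\right)\right) \left(\frac{1}{29} + 3\right) = \left(4 + 0 \cdot 56\right) \left(\frac{1}{29} + 3\right) = \left(4 + 0\right) \frac{88}{29} = 4 \cdot \frac{88}{29} = \frac{352}{29}$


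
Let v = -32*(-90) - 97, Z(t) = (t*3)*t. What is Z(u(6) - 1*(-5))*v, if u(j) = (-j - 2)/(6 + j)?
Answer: 470327/3 ≈ 1.5678e+5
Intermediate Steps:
u(j) = (-2 - j)/(6 + j)
Z(t) = 3*t**2 (Z(t) = (3*t)*t = 3*t**2)
v = 2783 (v = 2880 - 97 = 2783)
Z(u(6) - 1*(-5))*v = (3*((-2 - 1*6)/(6 + 6) - 1*(-5))**2)*2783 = (3*((-2 - 6)/12 + 5)**2)*2783 = (3*((1/12)*(-8) + 5)**2)*2783 = (3*(-2/3 + 5)**2)*2783 = (3*(13/3)**2)*2783 = (3*(169/9))*2783 = (169/3)*2783 = 470327/3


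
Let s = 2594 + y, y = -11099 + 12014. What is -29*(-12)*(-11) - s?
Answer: -7337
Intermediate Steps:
y = 915
s = 3509 (s = 2594 + 915 = 3509)
-29*(-12)*(-11) - s = -29*(-12)*(-11) - 1*3509 = 348*(-11) - 3509 = -3828 - 3509 = -7337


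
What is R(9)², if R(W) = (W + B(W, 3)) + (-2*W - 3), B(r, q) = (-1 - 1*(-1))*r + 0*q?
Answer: 144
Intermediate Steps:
B(r, q) = 0 (B(r, q) = (-1 + 1)*r + 0 = 0*r + 0 = 0 + 0 = 0)
R(W) = -3 - W (R(W) = (W + 0) + (-2*W - 3) = W + (-3 - 2*W) = -3 - W)
R(9)² = (-3 - 1*9)² = (-3 - 9)² = (-12)² = 144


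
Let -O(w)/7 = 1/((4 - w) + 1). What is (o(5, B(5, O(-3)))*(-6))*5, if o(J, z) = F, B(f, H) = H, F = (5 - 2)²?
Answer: -270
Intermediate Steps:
F = 9 (F = 3² = 9)
O(w) = -7/(5 - w) (O(w) = -7/((4 - w) + 1) = -7/(5 - w))
o(J, z) = 9
(o(5, B(5, O(-3)))*(-6))*5 = (9*(-6))*5 = -54*5 = -270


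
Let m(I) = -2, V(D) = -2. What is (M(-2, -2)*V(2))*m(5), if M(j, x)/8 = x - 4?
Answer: -192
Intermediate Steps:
M(j, x) = -32 + 8*x (M(j, x) = 8*(x - 4) = 8*(-4 + x) = -32 + 8*x)
(M(-2, -2)*V(2))*m(5) = ((-32 + 8*(-2))*(-2))*(-2) = ((-32 - 16)*(-2))*(-2) = -48*(-2)*(-2) = 96*(-2) = -192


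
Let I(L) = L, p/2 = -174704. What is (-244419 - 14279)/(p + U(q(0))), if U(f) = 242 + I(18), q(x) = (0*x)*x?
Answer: 129349/174574 ≈ 0.74094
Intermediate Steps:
p = -349408 (p = 2*(-174704) = -349408)
q(x) = 0 (q(x) = 0*x = 0)
U(f) = 260 (U(f) = 242 + 18 = 260)
(-244419 - 14279)/(p + U(q(0))) = (-244419 - 14279)/(-349408 + 260) = -258698/(-349148) = -258698*(-1/349148) = 129349/174574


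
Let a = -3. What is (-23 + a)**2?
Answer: 676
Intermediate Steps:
(-23 + a)**2 = (-23 - 3)**2 = (-26)**2 = 676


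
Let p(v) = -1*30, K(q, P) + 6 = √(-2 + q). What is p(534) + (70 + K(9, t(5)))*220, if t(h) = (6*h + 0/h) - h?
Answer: 14050 + 220*√7 ≈ 14632.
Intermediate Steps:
t(h) = 5*h (t(h) = (6*h + 0) - h = 6*h - h = 5*h)
K(q, P) = -6 + √(-2 + q)
p(v) = -30
p(534) + (70 + K(9, t(5)))*220 = -30 + (70 + (-6 + √(-2 + 9)))*220 = -30 + (70 + (-6 + √7))*220 = -30 + (64 + √7)*220 = -30 + (14080 + 220*√7) = 14050 + 220*√7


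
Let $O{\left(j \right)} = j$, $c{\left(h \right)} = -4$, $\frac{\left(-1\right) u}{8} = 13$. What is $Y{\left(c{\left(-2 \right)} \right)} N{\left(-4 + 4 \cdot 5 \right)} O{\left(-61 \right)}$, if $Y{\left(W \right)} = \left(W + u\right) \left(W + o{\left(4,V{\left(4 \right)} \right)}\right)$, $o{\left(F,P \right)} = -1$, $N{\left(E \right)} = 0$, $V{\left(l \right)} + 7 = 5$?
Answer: $0$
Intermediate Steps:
$u = -104$ ($u = \left(-8\right) 13 = -104$)
$V{\left(l \right)} = -2$ ($V{\left(l \right)} = -7 + 5 = -2$)
$Y{\left(W \right)} = \left(-1 + W\right) \left(-104 + W\right)$ ($Y{\left(W \right)} = \left(W - 104\right) \left(W - 1\right) = \left(-104 + W\right) \left(-1 + W\right) = \left(-1 + W\right) \left(-104 + W\right)$)
$Y{\left(c{\left(-2 \right)} \right)} N{\left(-4 + 4 \cdot 5 \right)} O{\left(-61 \right)} = \left(104 + \left(-4\right)^{2} - -420\right) 0 \left(-61\right) = \left(104 + 16 + 420\right) 0 = 540 \cdot 0 = 0$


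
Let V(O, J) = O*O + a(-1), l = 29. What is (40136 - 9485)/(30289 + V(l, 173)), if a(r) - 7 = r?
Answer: 30651/31136 ≈ 0.98442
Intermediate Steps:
a(r) = 7 + r
V(O, J) = 6 + O**2 (V(O, J) = O*O + (7 - 1) = O**2 + 6 = 6 + O**2)
(40136 - 9485)/(30289 + V(l, 173)) = (40136 - 9485)/(30289 + (6 + 29**2)) = 30651/(30289 + (6 + 841)) = 30651/(30289 + 847) = 30651/31136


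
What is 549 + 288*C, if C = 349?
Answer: 101061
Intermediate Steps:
549 + 288*C = 549 + 288*349 = 549 + 100512 = 101061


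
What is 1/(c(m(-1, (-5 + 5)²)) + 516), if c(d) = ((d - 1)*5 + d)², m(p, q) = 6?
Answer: 1/1477 ≈ 0.00067705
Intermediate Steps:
c(d) = (-5 + 6*d)² (c(d) = ((-1 + d)*5 + d)² = ((-5 + 5*d) + d)² = (-5 + 6*d)²)
1/(c(m(-1, (-5 + 5)²)) + 516) = 1/((-5 + 6*6)² + 516) = 1/((-5 + 36)² + 516) = 1/(31² + 516) = 1/(961 + 516) = 1/1477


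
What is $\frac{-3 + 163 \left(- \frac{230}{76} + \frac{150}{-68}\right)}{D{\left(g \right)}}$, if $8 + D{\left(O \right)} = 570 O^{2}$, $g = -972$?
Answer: $- \frac{276439}{173944179656} \approx -1.5892 \cdot 10^{-6}$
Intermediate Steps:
$D{\left(O \right)} = -8 + 570 O^{2}$
$\frac{-3 + 163 \left(- \frac{230}{76} + \frac{150}{-68}\right)}{D{\left(g \right)}} = \frac{-3 + 163 \left(- \frac{230}{76} + \frac{150}{-68}\right)}{-8 + 570 \left(-972\right)^{2}} = \frac{-3 + 163 \left(\left(-230\right) \frac{1}{76} + 150 \left(- \frac{1}{68}\right)\right)}{-8 + 570 \cdot 944784} = \frac{-3 + 163 \left(- \frac{115}{38} - \frac{75}{34}\right)}{-8 + 538526880} = \frac{-3 + 163 \left(- \frac{1690}{323}\right)}{538526872} = \left(-3 - \frac{275470}{323}\right) \frac{1}{538526872} = \left(- \frac{276439}{323}\right) \frac{1}{538526872} = - \frac{276439}{173944179656}$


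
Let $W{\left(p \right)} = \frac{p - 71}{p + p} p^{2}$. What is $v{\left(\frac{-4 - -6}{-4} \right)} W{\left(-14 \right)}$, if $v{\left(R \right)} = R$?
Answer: $- \frac{595}{2} \approx -297.5$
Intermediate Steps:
$W{\left(p \right)} = \frac{p \left(-71 + p\right)}{2}$ ($W{\left(p \right)} = \frac{-71 + p}{2 p} p^{2} = \frac{p \left(-71 + p\right)}{2}$)
$v{\left(\frac{-4 - -6}{-4} \right)} W{\left(-14 \right)} = \frac{-4 - -6}{-4} \cdot \frac{1}{2} \left(-14\right) \left(-71 - 14\right) = \left(-4 + 6\right) \left(- \frac{1}{4}\right) \frac{1}{2} \left(-14\right) \left(-85\right) = 2 \left(- \frac{1}{4}\right) 595 = \left(- \frac{1}{2}\right) 595 = - \frac{595}{2}$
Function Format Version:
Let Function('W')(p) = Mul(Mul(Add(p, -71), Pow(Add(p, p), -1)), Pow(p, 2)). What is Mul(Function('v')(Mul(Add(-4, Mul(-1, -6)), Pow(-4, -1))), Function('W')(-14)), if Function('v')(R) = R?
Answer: Rational(-595, 2) ≈ -297.50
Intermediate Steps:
Function('W')(p) = Mul(Rational(1, 2), p, Add(-71, p)) (Function('W')(p) = Mul(Mul(Add(-71, p), Pow(Mul(2, p), -1)), Pow(p, 2)) = Mul(Mul(Add(-71, p), Mul(Rational(1, 2), Pow(p, -1))), Pow(p, 2)) = Mul(Mul(Rational(1, 2), Pow(p, -1), Add(-71, p)), Pow(p, 2)) = Mul(Rational(1, 2), p, Add(-71, p)))
Mul(Function('v')(Mul(Add(-4, Mul(-1, -6)), Pow(-4, -1))), Function('W')(-14)) = Mul(Mul(Add(-4, Mul(-1, -6)), Pow(-4, -1)), Mul(Rational(1, 2), -14, Add(-71, -14))) = Mul(Mul(Add(-4, 6), Rational(-1, 4)), Mul(Rational(1, 2), -14, -85)) = Mul(Mul(2, Rational(-1, 4)), 595) = Mul(Rational(-1, 2), 595) = Rational(-595, 2)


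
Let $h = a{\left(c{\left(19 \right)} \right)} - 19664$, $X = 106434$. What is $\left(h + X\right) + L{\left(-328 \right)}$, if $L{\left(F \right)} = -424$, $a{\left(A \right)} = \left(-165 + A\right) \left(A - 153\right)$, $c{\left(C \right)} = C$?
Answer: $105910$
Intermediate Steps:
$a{\left(A \right)} = \left(-165 + A\right) \left(-153 + A\right)$
$h = -100$ ($h = \left(25245 + 19^{2} - 6042\right) - 19664 = \left(25245 + 361 - 6042\right) - 19664 = 19564 - 19664 = -100$)
$\left(h + X\right) + L{\left(-328 \right)} = \left(-100 + 106434\right) - 424 = 106334 - 424 = 105910$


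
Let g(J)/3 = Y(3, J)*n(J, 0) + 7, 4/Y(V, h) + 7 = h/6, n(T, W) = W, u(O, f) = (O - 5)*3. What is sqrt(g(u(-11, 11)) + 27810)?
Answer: sqrt(27831) ≈ 166.83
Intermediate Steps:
u(O, f) = -15 + 3*O (u(O, f) = (-5 + O)*3 = -15 + 3*O)
Y(V, h) = 4/(-7 + h/6)
g(J) = 21 (g(J) = 3*((24/(-42 + J))*0 + 7) = 3*(0 + 7) = 3*7 = 21)
sqrt(g(u(-11, 11)) + 27810) = sqrt(21 + 27810) = sqrt(27831)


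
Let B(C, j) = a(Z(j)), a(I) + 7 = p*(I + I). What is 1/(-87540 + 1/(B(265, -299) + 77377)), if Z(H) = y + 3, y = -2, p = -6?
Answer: -77358/6771919319 ≈ -1.1423e-5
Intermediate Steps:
Z(H) = 1 (Z(H) = -2 + 3 = 1)
a(I) = -7 - 12*I (a(I) = -7 - 6*(I + I) = -7 - 12*I)
B(C, j) = -19 (B(C, j) = -7 - 12*1 = -7 - 12 = -19)
1/(-87540 + 1/(B(265, -299) + 77377)) = 1/(-87540 + 1/(-19 + 77377)) = 1/(-87540 + 1/77358) = 1/(-6771919319/77358) = -77358/6771919319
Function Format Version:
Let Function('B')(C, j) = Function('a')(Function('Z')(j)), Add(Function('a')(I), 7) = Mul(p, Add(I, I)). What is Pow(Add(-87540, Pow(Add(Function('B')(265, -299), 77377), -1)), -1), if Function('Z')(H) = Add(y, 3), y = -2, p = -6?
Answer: Rational(-77358, 6771919319) ≈ -1.1423e-5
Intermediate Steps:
Function('Z')(H) = 1 (Function('Z')(H) = Add(-2, 3) = 1)
Function('a')(I) = Add(-7, Mul(-12, I)) (Function('a')(I) = Add(-7, Mul(-6, Add(I, I))) = Add(-7, Mul(-6, Mul(2, I))) = Add(-7, Mul(-12, I)))
Function('B')(C, j) = -19 (Function('B')(C, j) = Add(-7, Mul(-12, 1)) = Add(-7, -12) = -19)
Pow(Add(-87540, Pow(Add(Function('B')(265, -299), 77377), -1)), -1) = Pow(Add(-87540, Pow(Add(-19, 77377), -1)), -1) = Pow(Add(-87540, Pow(77358, -1)), -1) = Pow(Add(-87540, Rational(1, 77358)), -1) = Pow(Rational(-6771919319, 77358), -1) = Rational(-77358, 6771919319)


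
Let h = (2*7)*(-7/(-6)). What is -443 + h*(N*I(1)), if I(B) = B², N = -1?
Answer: -1378/3 ≈ -459.33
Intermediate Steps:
h = 49/3 (h = 14*(-7*(-⅙)) = 14*(7/6) = 49/3 ≈ 16.333)
-443 + h*(N*I(1)) = -443 + 49*(-1*1²)/3 = -443 + 49*(-1*1)/3 = -443 + (49/3)*(-1) = -443 - 49/3 = -1378/3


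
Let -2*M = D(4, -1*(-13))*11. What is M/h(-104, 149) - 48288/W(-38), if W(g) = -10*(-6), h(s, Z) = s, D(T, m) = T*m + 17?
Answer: -833197/1040 ≈ -801.15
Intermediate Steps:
D(T, m) = 17 + T*m
M = -759/2 (M = -(17 + 4*(-1*(-13)))*11/2 = -(17 + 4*13)*11/2 = -(17 + 52)*11/2 = -69*11/2 = -½*759 = -759/2 ≈ -379.50)
W(g) = 60
M/h(-104, 149) - 48288/W(-38) = -759/2/(-104) - 48288/60 = -759/2*(-1/104) - 48288*1/60 = 759/208 - 4024/5 = -833197/1040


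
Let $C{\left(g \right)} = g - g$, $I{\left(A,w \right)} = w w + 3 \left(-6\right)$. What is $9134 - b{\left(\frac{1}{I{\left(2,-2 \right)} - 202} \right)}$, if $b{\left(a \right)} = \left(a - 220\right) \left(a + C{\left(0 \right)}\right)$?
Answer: $\frac{426108383}{46656} \approx 9133.0$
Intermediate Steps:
$I{\left(A,w \right)} = -18 + w^{2}$ ($I{\left(A,w \right)} = w^{2} - 18 = -18 + w^{2}$)
$C{\left(g \right)} = 0$
$b{\left(a \right)} = a \left(-220 + a\right)$ ($b{\left(a \right)} = \left(a - 220\right) \left(a + 0\right) = \left(-220 + a\right) a = a \left(-220 + a\right)$)
$9134 - b{\left(\frac{1}{I{\left(2,-2 \right)} - 202} \right)} = 9134 - \frac{-220 + \frac{1}{\left(-18 + \left(-2\right)^{2}\right) - 202}}{\left(-18 + \left(-2\right)^{2}\right) - 202} = 9134 - \frac{-220 + \frac{1}{\left(-18 + 4\right) - 202}}{\left(-18 + 4\right) - 202} = 9134 - \frac{-220 + \frac{1}{-14 - 202}}{-14 - 202} = 9134 - \frac{-220 + \frac{1}{-216}}{-216} = 9134 - - \frac{-220 - \frac{1}{216}}{216} = 9134 - \left(- \frac{1}{216}\right) \left(- \frac{47521}{216}\right) = 9134 - \frac{47521}{46656} = \frac{426108383}{46656}$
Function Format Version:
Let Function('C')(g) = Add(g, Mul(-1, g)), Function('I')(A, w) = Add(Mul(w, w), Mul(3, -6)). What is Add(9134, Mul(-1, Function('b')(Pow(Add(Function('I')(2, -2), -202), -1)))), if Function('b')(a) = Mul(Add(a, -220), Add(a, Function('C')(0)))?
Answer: Rational(426108383, 46656) ≈ 9133.0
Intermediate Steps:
Function('I')(A, w) = Add(-18, Pow(w, 2)) (Function('I')(A, w) = Add(Pow(w, 2), -18) = Add(-18, Pow(w, 2)))
Function('C')(g) = 0
Function('b')(a) = Mul(a, Add(-220, a)) (Function('b')(a) = Mul(Add(a, -220), Add(a, 0)) = Mul(Add(-220, a), a) = Mul(a, Add(-220, a)))
Add(9134, Mul(-1, Function('b')(Pow(Add(Function('I')(2, -2), -202), -1)))) = Add(9134, Mul(-1, Mul(Pow(Add(Add(-18, Pow(-2, 2)), -202), -1), Add(-220, Pow(Add(Add(-18, Pow(-2, 2)), -202), -1))))) = Add(9134, Mul(-1, Mul(Pow(Add(Add(-18, 4), -202), -1), Add(-220, Pow(Add(Add(-18, 4), -202), -1))))) = Add(9134, Mul(-1, Mul(Pow(Add(-14, -202), -1), Add(-220, Pow(Add(-14, -202), -1))))) = Add(9134, Mul(-1, Mul(Pow(-216, -1), Add(-220, Pow(-216, -1))))) = Add(9134, Mul(-1, Mul(Rational(-1, 216), Add(-220, Rational(-1, 216))))) = Add(9134, Mul(-1, Mul(Rational(-1, 216), Rational(-47521, 216)))) = Add(9134, Mul(-1, Rational(47521, 46656))) = Add(9134, Rational(-47521, 46656)) = Rational(426108383, 46656)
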